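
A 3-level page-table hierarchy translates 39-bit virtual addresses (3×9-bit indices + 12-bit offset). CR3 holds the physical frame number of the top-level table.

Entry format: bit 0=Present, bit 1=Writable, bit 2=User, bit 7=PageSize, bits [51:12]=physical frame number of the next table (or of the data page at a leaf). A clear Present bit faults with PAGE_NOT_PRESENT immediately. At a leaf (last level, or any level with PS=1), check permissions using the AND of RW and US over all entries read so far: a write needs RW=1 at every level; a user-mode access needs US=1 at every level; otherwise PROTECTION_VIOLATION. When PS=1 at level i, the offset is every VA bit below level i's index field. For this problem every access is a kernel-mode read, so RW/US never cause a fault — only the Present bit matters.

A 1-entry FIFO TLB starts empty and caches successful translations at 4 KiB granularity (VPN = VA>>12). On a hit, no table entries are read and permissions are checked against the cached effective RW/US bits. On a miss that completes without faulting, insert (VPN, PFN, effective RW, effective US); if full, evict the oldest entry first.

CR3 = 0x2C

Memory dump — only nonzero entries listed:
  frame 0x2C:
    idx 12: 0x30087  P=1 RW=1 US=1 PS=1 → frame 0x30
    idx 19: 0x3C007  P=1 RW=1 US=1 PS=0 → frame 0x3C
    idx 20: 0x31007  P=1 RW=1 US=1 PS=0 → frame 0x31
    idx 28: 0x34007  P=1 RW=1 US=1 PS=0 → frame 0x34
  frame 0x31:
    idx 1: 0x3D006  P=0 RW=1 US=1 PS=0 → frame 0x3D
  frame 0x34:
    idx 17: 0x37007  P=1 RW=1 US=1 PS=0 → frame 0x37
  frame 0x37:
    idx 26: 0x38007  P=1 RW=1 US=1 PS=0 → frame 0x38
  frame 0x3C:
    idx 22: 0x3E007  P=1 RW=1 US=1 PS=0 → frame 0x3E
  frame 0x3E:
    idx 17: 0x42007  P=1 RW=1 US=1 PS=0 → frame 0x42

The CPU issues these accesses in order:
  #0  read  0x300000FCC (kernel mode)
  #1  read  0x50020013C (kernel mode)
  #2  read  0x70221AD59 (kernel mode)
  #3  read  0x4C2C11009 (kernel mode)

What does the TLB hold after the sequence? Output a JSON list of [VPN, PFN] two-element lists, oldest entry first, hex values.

Per-access translation:
#0 VA=0x300000FCC (r,kernel):
  L0 @0x2C[12] → 0x30087  P=1,RW=1,US=1,PS=1
  ⇒ phys 0x30FCC (huge @L0)  [1 reads]
#1 VA=0x50020013C (r,kernel):
  L0 @0x2C[20] → 0x31007  P=1,RW=1,US=1,PS=0
  L1 @0x31[1] → 0x3D006  P=0,RW=1,US=1,PS=0
  → PAGE_NOT_PRESENT  (2 entries read)
#2 VA=0x70221AD59 (r,kernel):
  L0 @0x2C[28] → 0x34007  P=1,RW=1,US=1,PS=0
  L1 @0x34[17] → 0x37007  P=1,RW=1,US=1,PS=0
  L2 @0x37[26] → 0x38007  P=1,RW=1,US=1,PS=0
  ⇒ phys 0x38D59  [3 reads]
#3 VA=0x4C2C11009 (r,kernel):
  L0 @0x2C[19] → 0x3C007  P=1,RW=1,US=1,PS=0
  L1 @0x3C[22] → 0x3E007  P=1,RW=1,US=1,PS=0
  L2 @0x3E[17] → 0x42007  P=1,RW=1,US=1,PS=0
  ⇒ phys 0x42009  [3 reads]

TLB: [["0x4C2C11", "0x42"]]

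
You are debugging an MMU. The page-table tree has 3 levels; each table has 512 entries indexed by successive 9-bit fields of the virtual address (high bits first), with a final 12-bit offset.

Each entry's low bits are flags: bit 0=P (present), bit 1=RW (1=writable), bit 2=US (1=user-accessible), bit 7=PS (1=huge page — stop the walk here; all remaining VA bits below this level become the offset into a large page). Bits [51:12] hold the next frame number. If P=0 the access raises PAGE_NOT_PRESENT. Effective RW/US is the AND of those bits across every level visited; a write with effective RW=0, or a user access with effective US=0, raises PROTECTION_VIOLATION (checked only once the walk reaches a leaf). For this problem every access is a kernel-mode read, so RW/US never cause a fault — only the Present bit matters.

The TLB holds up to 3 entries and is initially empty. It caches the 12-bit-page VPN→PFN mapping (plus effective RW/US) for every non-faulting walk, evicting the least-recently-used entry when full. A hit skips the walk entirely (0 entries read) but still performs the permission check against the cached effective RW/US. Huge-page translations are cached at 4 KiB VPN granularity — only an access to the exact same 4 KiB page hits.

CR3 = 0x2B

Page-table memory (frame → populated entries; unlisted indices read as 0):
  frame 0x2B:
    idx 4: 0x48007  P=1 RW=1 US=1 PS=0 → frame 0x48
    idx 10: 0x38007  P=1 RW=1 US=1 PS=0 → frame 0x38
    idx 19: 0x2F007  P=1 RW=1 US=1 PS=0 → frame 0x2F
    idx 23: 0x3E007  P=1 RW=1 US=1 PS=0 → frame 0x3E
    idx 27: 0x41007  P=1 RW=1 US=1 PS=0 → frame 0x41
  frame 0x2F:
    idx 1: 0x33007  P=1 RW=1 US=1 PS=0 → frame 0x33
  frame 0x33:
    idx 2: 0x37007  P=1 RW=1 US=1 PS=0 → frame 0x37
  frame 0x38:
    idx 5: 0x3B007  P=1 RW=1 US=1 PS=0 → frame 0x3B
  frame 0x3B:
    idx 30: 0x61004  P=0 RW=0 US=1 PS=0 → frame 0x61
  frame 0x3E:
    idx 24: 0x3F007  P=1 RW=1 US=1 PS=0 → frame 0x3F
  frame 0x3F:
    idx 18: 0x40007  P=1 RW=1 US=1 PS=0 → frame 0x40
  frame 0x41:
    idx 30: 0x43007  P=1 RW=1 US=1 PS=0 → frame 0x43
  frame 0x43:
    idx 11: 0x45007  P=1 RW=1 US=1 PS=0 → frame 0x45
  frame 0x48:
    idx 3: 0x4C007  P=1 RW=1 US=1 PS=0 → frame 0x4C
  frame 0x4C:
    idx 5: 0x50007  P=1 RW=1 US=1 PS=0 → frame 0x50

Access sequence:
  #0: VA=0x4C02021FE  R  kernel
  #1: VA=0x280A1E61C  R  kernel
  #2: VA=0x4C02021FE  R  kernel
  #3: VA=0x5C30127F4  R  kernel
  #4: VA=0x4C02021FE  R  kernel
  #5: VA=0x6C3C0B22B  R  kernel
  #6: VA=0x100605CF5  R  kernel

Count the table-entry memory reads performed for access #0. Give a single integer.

Trace:
#0 VA=0x4C02021FE (r,kernel):
  lvl0: tbl 0x2B, slot 19 ⇒ 0x2F007 (P1/RW1/US1/PS0)
  lvl1: tbl 0x2F, slot 1 ⇒ 0x33007 (P1/RW1/US1/PS0)
  lvl2: tbl 0x33, slot 2 ⇒ 0x37007 (P1/RW1/US1/PS0)
  ✓ 0x371FE  — 3 lookups
#1 VA=0x280A1E61C (r,kernel):
  lvl0: tbl 0x2B, slot 10 ⇒ 0x38007 (P1/RW1/US1/PS0)
  lvl1: tbl 0x38, slot 5 ⇒ 0x3B007 (P1/RW1/US1/PS0)
  lvl2: tbl 0x3B, slot 30 ⇒ 0x61004 (P0/RW0/US1/PS0)
  → PAGE_NOT_PRESENT  (3 entries read)
#2 VA=0x4C02021FE (r,kernel):
  TLB hit vpn=0x4C0202 → PA=0x371FE
#3 VA=0x5C30127F4 (r,kernel):
  lvl0: tbl 0x2B, slot 23 ⇒ 0x3E007 (P1/RW1/US1/PS0)
  lvl1: tbl 0x3E, slot 24 ⇒ 0x3F007 (P1/RW1/US1/PS0)
  lvl2: tbl 0x3F, slot 18 ⇒ 0x40007 (P1/RW1/US1/PS0)
  ✓ 0x407F4  — 3 lookups
#4 VA=0x4C02021FE (r,kernel):
  TLB hit vpn=0x4C0202 → PA=0x371FE
#5 VA=0x6C3C0B22B (r,kernel):
  lvl0: tbl 0x2B, slot 27 ⇒ 0x41007 (P1/RW1/US1/PS0)
  lvl1: tbl 0x41, slot 30 ⇒ 0x43007 (P1/RW1/US1/PS0)
  lvl2: tbl 0x43, slot 11 ⇒ 0x45007 (P1/RW1/US1/PS0)
  ✓ 0x4522B  — 3 lookups
#6 VA=0x100605CF5 (r,kernel):
  lvl0: tbl 0x2B, slot 4 ⇒ 0x48007 (P1/RW1/US1/PS0)
  lvl1: tbl 0x48, slot 3 ⇒ 0x4C007 (P1/RW1/US1/PS0)
  lvl2: tbl 0x4C, slot 5 ⇒ 0x50007 (P1/RW1/US1/PS0)
  ✓ 0x50CF5  — 3 lookups

Entries read for #0: 3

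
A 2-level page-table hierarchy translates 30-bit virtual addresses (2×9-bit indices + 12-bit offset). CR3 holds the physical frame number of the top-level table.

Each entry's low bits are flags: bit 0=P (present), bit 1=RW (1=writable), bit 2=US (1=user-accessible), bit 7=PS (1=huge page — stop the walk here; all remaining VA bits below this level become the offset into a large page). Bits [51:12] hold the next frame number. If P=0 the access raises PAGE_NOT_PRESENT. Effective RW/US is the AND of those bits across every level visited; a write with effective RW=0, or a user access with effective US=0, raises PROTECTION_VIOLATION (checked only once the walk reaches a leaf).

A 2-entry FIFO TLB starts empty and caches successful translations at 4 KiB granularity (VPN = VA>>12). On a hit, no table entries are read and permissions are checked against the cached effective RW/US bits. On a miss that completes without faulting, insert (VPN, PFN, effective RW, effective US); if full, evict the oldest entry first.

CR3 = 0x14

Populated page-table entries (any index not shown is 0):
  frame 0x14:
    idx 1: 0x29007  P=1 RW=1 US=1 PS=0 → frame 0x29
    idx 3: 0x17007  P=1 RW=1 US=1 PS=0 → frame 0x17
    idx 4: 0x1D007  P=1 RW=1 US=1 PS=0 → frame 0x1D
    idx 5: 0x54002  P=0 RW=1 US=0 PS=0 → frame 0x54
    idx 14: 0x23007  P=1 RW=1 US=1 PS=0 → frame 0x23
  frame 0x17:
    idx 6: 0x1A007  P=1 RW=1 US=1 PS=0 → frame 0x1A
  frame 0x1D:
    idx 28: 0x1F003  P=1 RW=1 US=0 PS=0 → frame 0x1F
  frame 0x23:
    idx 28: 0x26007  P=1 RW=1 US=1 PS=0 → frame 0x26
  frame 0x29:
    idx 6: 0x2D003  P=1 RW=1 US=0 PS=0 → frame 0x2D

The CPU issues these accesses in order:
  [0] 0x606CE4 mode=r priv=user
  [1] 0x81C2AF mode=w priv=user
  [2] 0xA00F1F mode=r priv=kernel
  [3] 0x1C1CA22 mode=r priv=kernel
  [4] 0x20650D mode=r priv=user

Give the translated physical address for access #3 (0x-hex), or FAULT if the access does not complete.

Walk each access:
#0 VA=0x606CE4 (r,user):
  [0] read 0x14 idx=3: raw=0x17007 flags P=1 W=1 U=1 S=0
  [1] read 0x17 idx=6: raw=0x1A007 flags P=1 W=1 U=1 S=0
  ✓ 0x1ACE4  — 2 lookups
#1 VA=0x81C2AF (w,user):
  [0] read 0x14 idx=4: raw=0x1D007 flags P=1 W=1 U=1 S=0
  [1] read 0x1D idx=28: raw=0x1F003 flags P=1 W=1 U=0 S=0
  ✗ PROTECTION_VIOLATION  [2 reads]
#2 VA=0xA00F1F (r,kernel):
  [0] read 0x14 idx=5: raw=0x54002 flags P=0 W=1 U=0 S=0
  ✗ PAGE_NOT_PRESENT  [1 reads]
#3 VA=0x1C1CA22 (r,kernel):
  [0] read 0x14 idx=14: raw=0x23007 flags P=1 W=1 U=1 S=0
  [1] read 0x23 idx=28: raw=0x26007 flags P=1 W=1 U=1 S=0
  ✓ 0x26A22  — 2 lookups
#4 VA=0x20650D (r,user):
  [0] read 0x14 idx=1: raw=0x29007 flags P=1 W=1 U=1 S=0
  [1] read 0x29 idx=6: raw=0x2D003 flags P=1 W=1 U=0 S=0
  ✗ PROTECTION_VIOLATION  [2 reads]

Access #3 PA: 0x26A22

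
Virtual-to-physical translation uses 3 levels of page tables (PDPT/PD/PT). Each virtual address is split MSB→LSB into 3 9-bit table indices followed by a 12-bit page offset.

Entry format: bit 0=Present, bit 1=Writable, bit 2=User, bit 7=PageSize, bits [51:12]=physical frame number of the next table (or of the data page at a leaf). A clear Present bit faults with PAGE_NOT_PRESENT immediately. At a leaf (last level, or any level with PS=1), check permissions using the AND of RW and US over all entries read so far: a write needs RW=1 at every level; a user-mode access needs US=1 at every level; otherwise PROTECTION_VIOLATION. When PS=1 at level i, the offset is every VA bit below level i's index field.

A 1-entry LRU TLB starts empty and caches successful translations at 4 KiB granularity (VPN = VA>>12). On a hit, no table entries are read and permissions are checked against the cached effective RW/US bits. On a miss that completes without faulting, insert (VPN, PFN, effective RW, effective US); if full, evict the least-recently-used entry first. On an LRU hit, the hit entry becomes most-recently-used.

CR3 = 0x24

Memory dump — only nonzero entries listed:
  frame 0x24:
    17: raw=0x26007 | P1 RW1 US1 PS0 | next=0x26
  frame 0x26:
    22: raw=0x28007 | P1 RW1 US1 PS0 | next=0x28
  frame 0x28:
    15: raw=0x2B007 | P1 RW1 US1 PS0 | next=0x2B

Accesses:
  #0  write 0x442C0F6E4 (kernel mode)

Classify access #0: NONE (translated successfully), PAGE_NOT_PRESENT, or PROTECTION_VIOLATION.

Trace:
#0 VA=0x442C0F6E4 (w,kernel):
  [0] read 0x24 idx=17: raw=0x26007 flags P=1 W=1 U=1 S=0
  [1] read 0x26 idx=22: raw=0x28007 flags P=1 W=1 U=1 S=0
  [2] read 0x28 idx=15: raw=0x2B007 flags P=1 W=1 U=1 S=0
  ✓ 0x2B6E4  — 3 lookups

Access #0 fault: NONE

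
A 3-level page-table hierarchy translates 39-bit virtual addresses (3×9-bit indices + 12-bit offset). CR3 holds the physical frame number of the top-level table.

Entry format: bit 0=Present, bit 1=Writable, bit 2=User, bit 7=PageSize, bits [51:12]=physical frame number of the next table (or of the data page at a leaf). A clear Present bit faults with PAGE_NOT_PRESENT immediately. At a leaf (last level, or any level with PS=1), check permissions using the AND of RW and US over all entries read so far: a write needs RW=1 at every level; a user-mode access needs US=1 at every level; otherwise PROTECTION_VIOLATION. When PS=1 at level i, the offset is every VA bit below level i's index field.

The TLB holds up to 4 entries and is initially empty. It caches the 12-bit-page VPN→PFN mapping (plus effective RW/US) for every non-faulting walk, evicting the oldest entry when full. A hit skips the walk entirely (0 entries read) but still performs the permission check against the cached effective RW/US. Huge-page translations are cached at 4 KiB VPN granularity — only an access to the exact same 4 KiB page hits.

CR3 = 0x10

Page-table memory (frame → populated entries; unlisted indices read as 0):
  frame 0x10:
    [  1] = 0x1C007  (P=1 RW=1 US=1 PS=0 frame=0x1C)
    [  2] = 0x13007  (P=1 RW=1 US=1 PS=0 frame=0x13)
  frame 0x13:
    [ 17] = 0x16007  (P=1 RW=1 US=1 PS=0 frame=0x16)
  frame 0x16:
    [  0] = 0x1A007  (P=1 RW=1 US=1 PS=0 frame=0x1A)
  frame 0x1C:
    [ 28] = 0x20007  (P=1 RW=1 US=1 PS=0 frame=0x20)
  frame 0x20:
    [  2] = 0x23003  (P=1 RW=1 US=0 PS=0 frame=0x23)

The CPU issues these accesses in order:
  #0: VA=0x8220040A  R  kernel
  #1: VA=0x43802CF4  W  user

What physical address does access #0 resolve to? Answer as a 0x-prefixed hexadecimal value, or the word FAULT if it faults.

Walk each access:
#0 VA=0x8220040A (r,kernel):
  L0: frame=0x10 idx=2 entry=0x13007 [P=1 RW=1 US=1 PS=0]
  L1: frame=0x13 idx=17 entry=0x16007 [P=1 RW=1 US=1 PS=0]
  L2: frame=0x16 idx=0 entry=0x1A007 [P=1 RW=1 US=1 PS=0]
  → PA=0x1A40A  (3 entries read)
#1 VA=0x43802CF4 (w,user):
  L0: frame=0x10 idx=1 entry=0x1C007 [P=1 RW=1 US=1 PS=0]
  L1: frame=0x1C idx=28 entry=0x20007 [P=1 RW=1 US=1 PS=0]
  L2: frame=0x20 idx=2 entry=0x23003 [P=1 RW=1 US=0 PS=0]
  ⇒ fault: PROTECTION_VIOLATION  — 3 lookups

Access #0 PA: 0x1A40A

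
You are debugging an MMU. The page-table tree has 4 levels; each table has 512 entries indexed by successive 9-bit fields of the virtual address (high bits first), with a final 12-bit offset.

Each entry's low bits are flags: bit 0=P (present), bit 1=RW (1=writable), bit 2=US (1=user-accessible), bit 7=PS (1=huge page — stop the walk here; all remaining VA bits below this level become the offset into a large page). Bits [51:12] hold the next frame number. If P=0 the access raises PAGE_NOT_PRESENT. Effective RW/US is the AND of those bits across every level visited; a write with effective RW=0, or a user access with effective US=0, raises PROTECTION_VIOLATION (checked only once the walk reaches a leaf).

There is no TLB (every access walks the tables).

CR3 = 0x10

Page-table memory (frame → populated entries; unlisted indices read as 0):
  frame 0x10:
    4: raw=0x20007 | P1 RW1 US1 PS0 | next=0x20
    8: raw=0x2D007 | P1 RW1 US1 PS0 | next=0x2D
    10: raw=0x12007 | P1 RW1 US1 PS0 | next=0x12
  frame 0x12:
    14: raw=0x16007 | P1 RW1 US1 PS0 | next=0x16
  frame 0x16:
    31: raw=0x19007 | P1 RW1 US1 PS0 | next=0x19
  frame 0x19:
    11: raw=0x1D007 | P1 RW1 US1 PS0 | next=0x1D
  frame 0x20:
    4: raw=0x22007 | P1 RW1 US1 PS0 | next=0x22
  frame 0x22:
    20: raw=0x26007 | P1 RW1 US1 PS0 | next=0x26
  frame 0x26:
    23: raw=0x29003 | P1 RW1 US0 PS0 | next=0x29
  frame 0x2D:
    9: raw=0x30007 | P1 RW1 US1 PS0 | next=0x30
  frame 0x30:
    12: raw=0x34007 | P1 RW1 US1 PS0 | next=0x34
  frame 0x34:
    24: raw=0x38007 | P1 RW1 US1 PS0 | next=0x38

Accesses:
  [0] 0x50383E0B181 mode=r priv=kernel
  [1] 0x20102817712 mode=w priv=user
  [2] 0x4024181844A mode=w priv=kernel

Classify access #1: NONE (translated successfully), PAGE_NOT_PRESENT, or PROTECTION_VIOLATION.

Trace:
#0 VA=0x50383E0B181 (r,kernel):
  [0] read 0x10 idx=10: raw=0x12007 flags P=1 W=1 U=1 S=0
  [1] read 0x12 idx=14: raw=0x16007 flags P=1 W=1 U=1 S=0
  [2] read 0x16 idx=31: raw=0x19007 flags P=1 W=1 U=1 S=0
  [3] read 0x19 idx=11: raw=0x1D007 flags P=1 W=1 U=1 S=0
  → PA=0x1D181  (4 entries read)
#1 VA=0x20102817712 (w,user):
  [0] read 0x10 idx=4: raw=0x20007 flags P=1 W=1 U=1 S=0
  [1] read 0x20 idx=4: raw=0x22007 flags P=1 W=1 U=1 S=0
  [2] read 0x22 idx=20: raw=0x26007 flags P=1 W=1 U=1 S=0
  [3] read 0x26 idx=23: raw=0x29003 flags P=1 W=1 U=0 S=0
  → PROTECTION_VIOLATION  (4 entries read)
#2 VA=0x4024181844A (w,kernel):
  [0] read 0x10 idx=8: raw=0x2D007 flags P=1 W=1 U=1 S=0
  [1] read 0x2D idx=9: raw=0x30007 flags P=1 W=1 U=1 S=0
  [2] read 0x30 idx=12: raw=0x34007 flags P=1 W=1 U=1 S=0
  [3] read 0x34 idx=24: raw=0x38007 flags P=1 W=1 U=1 S=0
  → PA=0x3844A  (4 entries read)

Access #1 fault: PROTECTION_VIOLATION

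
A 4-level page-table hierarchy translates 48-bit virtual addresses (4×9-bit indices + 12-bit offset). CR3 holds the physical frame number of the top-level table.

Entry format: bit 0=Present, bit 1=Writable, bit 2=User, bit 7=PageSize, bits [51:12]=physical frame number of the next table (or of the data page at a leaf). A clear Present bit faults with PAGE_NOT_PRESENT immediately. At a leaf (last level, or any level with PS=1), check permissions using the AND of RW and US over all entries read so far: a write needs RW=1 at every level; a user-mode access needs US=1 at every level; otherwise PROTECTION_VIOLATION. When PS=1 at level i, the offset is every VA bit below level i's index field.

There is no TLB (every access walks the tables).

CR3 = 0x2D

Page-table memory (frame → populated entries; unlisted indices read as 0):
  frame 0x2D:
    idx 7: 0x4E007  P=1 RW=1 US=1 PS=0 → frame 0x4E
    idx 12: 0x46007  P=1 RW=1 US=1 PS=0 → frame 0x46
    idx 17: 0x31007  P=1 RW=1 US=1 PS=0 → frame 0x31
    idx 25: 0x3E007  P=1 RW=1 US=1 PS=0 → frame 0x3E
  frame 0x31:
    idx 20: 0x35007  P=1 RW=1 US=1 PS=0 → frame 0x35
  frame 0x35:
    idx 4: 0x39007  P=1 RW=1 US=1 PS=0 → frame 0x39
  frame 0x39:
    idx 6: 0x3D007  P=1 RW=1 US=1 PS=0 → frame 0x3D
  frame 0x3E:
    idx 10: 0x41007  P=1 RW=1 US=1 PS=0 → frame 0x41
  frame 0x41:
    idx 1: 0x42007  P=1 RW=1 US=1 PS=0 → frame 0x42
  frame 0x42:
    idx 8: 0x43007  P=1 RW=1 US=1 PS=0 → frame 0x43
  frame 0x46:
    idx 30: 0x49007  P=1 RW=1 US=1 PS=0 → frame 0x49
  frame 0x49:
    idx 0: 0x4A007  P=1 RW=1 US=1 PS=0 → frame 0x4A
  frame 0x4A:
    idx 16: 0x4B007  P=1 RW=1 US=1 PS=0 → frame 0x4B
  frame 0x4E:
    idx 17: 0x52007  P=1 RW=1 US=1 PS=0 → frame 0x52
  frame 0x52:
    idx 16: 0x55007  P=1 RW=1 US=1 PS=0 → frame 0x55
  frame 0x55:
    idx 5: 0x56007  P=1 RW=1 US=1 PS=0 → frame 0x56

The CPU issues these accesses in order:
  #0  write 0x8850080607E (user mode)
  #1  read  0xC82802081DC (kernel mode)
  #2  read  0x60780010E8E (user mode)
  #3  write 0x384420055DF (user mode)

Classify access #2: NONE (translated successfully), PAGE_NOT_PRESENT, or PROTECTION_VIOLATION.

Per-access translation:
#0 VA=0x8850080607E (w,user):
  lvl0: tbl 0x2D, slot 17 ⇒ 0x31007 (P1/RW1/US1/PS0)
  lvl1: tbl 0x31, slot 20 ⇒ 0x35007 (P1/RW1/US1/PS0)
  lvl2: tbl 0x35, slot 4 ⇒ 0x39007 (P1/RW1/US1/PS0)
  lvl3: tbl 0x39, slot 6 ⇒ 0x3D007 (P1/RW1/US1/PS0)
  → PA=0x3D07E  (4 entries read)
#1 VA=0xC82802081DC (r,kernel):
  lvl0: tbl 0x2D, slot 25 ⇒ 0x3E007 (P1/RW1/US1/PS0)
  lvl1: tbl 0x3E, slot 10 ⇒ 0x41007 (P1/RW1/US1/PS0)
  lvl2: tbl 0x41, slot 1 ⇒ 0x42007 (P1/RW1/US1/PS0)
  lvl3: tbl 0x42, slot 8 ⇒ 0x43007 (P1/RW1/US1/PS0)
  → PA=0x431DC  (4 entries read)
#2 VA=0x60780010E8E (r,user):
  lvl0: tbl 0x2D, slot 12 ⇒ 0x46007 (P1/RW1/US1/PS0)
  lvl1: tbl 0x46, slot 30 ⇒ 0x49007 (P1/RW1/US1/PS0)
  lvl2: tbl 0x49, slot 0 ⇒ 0x4A007 (P1/RW1/US1/PS0)
  lvl3: tbl 0x4A, slot 16 ⇒ 0x4B007 (P1/RW1/US1/PS0)
  → PA=0x4BE8E  (4 entries read)
#3 VA=0x384420055DF (w,user):
  lvl0: tbl 0x2D, slot 7 ⇒ 0x4E007 (P1/RW1/US1/PS0)
  lvl1: tbl 0x4E, slot 17 ⇒ 0x52007 (P1/RW1/US1/PS0)
  lvl2: tbl 0x52, slot 16 ⇒ 0x55007 (P1/RW1/US1/PS0)
  lvl3: tbl 0x55, slot 5 ⇒ 0x56007 (P1/RW1/US1/PS0)
  → PA=0x565DF  (4 entries read)

Access #2 fault: NONE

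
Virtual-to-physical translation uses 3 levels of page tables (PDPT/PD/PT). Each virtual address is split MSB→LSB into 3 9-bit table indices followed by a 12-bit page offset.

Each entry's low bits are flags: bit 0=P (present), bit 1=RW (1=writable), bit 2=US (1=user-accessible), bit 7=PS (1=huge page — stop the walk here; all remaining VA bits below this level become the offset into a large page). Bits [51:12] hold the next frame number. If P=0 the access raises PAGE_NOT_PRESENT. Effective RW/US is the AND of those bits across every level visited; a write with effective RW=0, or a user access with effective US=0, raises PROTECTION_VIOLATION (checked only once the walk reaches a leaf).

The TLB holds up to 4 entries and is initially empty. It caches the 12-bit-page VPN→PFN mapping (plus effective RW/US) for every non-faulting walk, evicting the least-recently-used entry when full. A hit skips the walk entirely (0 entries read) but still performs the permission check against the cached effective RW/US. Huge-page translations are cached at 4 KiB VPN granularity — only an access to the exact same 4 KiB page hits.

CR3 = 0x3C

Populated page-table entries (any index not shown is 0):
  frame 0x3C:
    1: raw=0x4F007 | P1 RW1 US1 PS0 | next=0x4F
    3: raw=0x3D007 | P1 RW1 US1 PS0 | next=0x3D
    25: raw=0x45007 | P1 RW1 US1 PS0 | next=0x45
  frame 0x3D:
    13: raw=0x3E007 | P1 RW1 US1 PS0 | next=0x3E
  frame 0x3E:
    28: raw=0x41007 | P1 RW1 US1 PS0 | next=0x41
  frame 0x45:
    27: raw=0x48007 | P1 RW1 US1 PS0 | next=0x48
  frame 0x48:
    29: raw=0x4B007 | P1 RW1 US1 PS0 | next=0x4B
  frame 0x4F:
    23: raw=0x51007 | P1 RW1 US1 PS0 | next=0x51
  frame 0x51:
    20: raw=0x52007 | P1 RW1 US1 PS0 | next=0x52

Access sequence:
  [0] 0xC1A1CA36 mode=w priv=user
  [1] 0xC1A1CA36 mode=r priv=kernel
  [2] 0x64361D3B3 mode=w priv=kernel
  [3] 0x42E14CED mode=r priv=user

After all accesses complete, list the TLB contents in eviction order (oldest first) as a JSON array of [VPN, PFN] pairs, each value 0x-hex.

Trace:
#0 VA=0xC1A1CA36 (w,user):
  L0: frame=0x3C idx=3 entry=0x3D007 [P=1 RW=1 US=1 PS=0]
  L1: frame=0x3D idx=13 entry=0x3E007 [P=1 RW=1 US=1 PS=0]
  L2: frame=0x3E idx=28 entry=0x41007 [P=1 RW=1 US=1 PS=0]
  ⇒ phys 0x41A36  [3 reads]
#1 VA=0xC1A1CA36 (r,kernel):
  TLB hit vpn=0xC1A1C → PA=0x41A36
#2 VA=0x64361D3B3 (w,kernel):
  L0: frame=0x3C idx=25 entry=0x45007 [P=1 RW=1 US=1 PS=0]
  L1: frame=0x45 idx=27 entry=0x48007 [P=1 RW=1 US=1 PS=0]
  L2: frame=0x48 idx=29 entry=0x4B007 [P=1 RW=1 US=1 PS=0]
  ⇒ phys 0x4B3B3  [3 reads]
#3 VA=0x42E14CED (r,user):
  L0: frame=0x3C idx=1 entry=0x4F007 [P=1 RW=1 US=1 PS=0]
  L1: frame=0x4F idx=23 entry=0x51007 [P=1 RW=1 US=1 PS=0]
  L2: frame=0x51 idx=20 entry=0x52007 [P=1 RW=1 US=1 PS=0]
  ⇒ phys 0x52CED  [3 reads]

TLB: [["0xC1A1C", "0x41"], ["0x64361D", "0x4B"], ["0x42E14", "0x52"]]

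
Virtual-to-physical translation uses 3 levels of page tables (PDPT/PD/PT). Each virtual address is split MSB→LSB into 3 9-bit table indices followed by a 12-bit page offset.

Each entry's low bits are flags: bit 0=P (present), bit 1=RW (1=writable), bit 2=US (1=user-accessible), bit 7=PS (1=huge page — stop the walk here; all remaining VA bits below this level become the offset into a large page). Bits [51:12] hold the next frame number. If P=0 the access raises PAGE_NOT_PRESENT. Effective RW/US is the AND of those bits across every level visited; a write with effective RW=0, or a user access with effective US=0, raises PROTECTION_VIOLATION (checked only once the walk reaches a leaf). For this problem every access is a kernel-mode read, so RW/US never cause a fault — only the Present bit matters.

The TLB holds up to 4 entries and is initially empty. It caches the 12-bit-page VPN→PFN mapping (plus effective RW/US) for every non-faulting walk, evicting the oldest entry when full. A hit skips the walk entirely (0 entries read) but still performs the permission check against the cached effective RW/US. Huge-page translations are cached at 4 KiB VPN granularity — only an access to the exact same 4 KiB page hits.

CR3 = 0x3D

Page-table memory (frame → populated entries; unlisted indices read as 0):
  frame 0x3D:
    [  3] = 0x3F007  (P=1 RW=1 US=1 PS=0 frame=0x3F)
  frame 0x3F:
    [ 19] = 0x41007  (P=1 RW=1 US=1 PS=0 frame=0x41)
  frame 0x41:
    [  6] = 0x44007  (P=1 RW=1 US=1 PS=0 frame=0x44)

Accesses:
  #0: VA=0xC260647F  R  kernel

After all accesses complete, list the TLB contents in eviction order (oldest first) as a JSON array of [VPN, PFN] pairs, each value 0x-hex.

Trace:
#0 VA=0xC260647F (r,kernel):
  L0 @0x3D[3] → 0x3F007  P=1,RW=1,US=1,PS=0
  L1 @0x3F[19] → 0x41007  P=1,RW=1,US=1,PS=0
  L2 @0x41[6] → 0x44007  P=1,RW=1,US=1,PS=0
  → PA=0x4447F  (3 entries read)

TLB: [["0xC2606", "0x44"]]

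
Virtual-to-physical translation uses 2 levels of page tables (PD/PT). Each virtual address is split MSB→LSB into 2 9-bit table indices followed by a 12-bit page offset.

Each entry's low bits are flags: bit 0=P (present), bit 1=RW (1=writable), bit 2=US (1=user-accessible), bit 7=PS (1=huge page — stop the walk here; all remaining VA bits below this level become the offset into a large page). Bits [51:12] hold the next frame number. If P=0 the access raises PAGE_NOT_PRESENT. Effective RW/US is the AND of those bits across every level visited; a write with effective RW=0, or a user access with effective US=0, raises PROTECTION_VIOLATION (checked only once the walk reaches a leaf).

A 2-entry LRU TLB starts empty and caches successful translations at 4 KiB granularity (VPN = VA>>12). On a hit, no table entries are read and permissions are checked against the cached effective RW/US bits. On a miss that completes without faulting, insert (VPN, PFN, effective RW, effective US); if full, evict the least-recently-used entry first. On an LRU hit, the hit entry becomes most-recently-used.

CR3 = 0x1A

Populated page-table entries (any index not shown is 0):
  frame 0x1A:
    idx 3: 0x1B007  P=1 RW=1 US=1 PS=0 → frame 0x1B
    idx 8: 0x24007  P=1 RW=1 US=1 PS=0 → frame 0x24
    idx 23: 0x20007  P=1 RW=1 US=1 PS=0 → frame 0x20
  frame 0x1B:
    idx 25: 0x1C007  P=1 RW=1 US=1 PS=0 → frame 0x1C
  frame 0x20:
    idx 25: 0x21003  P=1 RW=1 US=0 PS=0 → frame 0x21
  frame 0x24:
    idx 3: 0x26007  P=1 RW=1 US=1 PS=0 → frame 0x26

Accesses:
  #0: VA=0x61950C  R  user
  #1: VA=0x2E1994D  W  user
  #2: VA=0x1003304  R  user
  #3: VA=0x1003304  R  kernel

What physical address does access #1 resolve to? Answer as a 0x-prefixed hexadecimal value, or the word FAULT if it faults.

Per-access translation:
#0 VA=0x61950C (r,user):
  [0] read 0x1A idx=3: raw=0x1B007 flags P=1 W=1 U=1 S=0
  [1] read 0x1B idx=25: raw=0x1C007 flags P=1 W=1 U=1 S=0
  ✓ 0x1C50C  — 2 lookups
#1 VA=0x2E1994D (w,user):
  [0] read 0x1A idx=23: raw=0x20007 flags P=1 W=1 U=1 S=0
  [1] read 0x20 idx=25: raw=0x21003 flags P=1 W=1 U=0 S=0
  → PROTECTION_VIOLATION  (2 entries read)
#2 VA=0x1003304 (r,user):
  [0] read 0x1A idx=8: raw=0x24007 flags P=1 W=1 U=1 S=0
  [1] read 0x24 idx=3: raw=0x26007 flags P=1 W=1 U=1 S=0
  ✓ 0x26304  — 2 lookups
#3 VA=0x1003304 (r,kernel):
  TLB hit vpn=0x1003 → PA=0x26304

Access #1 PA: FAULT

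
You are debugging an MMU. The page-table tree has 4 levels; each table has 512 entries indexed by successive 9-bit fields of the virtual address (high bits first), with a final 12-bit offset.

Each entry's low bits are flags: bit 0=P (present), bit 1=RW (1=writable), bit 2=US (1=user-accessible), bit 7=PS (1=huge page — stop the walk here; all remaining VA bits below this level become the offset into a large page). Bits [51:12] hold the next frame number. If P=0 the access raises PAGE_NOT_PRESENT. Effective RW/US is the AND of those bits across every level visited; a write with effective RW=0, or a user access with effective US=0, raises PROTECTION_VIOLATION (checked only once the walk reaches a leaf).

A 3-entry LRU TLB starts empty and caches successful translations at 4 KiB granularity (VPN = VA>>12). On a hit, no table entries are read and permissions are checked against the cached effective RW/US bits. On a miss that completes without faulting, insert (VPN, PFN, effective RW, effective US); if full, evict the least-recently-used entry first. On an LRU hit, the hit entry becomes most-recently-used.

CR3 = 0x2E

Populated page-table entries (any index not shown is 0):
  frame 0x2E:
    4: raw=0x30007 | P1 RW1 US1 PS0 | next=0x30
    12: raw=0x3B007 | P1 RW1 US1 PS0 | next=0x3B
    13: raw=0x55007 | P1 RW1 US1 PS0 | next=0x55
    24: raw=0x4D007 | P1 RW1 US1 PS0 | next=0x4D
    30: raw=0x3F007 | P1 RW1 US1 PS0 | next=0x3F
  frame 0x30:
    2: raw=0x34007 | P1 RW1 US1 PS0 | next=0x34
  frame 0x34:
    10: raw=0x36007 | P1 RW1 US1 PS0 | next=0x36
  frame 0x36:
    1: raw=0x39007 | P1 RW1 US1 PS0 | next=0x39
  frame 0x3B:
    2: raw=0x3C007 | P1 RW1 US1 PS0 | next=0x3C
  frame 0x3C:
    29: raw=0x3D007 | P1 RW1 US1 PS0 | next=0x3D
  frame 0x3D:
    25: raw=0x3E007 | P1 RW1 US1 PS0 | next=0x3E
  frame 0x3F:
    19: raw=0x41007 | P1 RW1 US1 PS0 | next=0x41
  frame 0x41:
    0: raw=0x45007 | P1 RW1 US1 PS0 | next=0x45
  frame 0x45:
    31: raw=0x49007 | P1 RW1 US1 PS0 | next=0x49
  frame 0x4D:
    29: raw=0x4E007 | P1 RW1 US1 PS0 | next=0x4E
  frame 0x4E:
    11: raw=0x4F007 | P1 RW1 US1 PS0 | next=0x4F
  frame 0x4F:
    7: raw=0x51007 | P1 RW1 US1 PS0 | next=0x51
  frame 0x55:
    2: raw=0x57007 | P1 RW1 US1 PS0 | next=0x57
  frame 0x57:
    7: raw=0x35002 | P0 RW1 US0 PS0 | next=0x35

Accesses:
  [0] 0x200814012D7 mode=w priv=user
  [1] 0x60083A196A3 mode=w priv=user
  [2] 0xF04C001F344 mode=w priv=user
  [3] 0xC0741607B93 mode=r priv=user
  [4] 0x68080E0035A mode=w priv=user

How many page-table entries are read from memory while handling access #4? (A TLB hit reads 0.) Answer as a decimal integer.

Trace:
#0 VA=0x200814012D7 (w,user):
  L0 @0x2E[4] → 0x30007  P=1,RW=1,US=1,PS=0
  L1 @0x30[2] → 0x34007  P=1,RW=1,US=1,PS=0
  L2 @0x34[10] → 0x36007  P=1,RW=1,US=1,PS=0
  L3 @0x36[1] → 0x39007  P=1,RW=1,US=1,PS=0
  → PA=0x392D7  (4 entries read)
#1 VA=0x60083A196A3 (w,user):
  L0 @0x2E[12] → 0x3B007  P=1,RW=1,US=1,PS=0
  L1 @0x3B[2] → 0x3C007  P=1,RW=1,US=1,PS=0
  L2 @0x3C[29] → 0x3D007  P=1,RW=1,US=1,PS=0
  L3 @0x3D[25] → 0x3E007  P=1,RW=1,US=1,PS=0
  → PA=0x3E6A3  (4 entries read)
#2 VA=0xF04C001F344 (w,user):
  L0 @0x2E[30] → 0x3F007  P=1,RW=1,US=1,PS=0
  L1 @0x3F[19] → 0x41007  P=1,RW=1,US=1,PS=0
  L2 @0x41[0] → 0x45007  P=1,RW=1,US=1,PS=0
  L3 @0x45[31] → 0x49007  P=1,RW=1,US=1,PS=0
  → PA=0x49344  (4 entries read)
#3 VA=0xC0741607B93 (r,user):
  L0 @0x2E[24] → 0x4D007  P=1,RW=1,US=1,PS=0
  L1 @0x4D[29] → 0x4E007  P=1,RW=1,US=1,PS=0
  L2 @0x4E[11] → 0x4F007  P=1,RW=1,US=1,PS=0
  L3 @0x4F[7] → 0x51007  P=1,RW=1,US=1,PS=0
  → PA=0x51B93  (4 entries read)
#4 VA=0x68080E0035A (w,user):
  L0 @0x2E[13] → 0x55007  P=1,RW=1,US=1,PS=0
  L1 @0x55[2] → 0x57007  P=1,RW=1,US=1,PS=0
  L2 @0x57[7] → 0x35002  P=0,RW=1,US=0,PS=0
  ✗ PAGE_NOT_PRESENT  [3 reads]

Entries read for #4: 3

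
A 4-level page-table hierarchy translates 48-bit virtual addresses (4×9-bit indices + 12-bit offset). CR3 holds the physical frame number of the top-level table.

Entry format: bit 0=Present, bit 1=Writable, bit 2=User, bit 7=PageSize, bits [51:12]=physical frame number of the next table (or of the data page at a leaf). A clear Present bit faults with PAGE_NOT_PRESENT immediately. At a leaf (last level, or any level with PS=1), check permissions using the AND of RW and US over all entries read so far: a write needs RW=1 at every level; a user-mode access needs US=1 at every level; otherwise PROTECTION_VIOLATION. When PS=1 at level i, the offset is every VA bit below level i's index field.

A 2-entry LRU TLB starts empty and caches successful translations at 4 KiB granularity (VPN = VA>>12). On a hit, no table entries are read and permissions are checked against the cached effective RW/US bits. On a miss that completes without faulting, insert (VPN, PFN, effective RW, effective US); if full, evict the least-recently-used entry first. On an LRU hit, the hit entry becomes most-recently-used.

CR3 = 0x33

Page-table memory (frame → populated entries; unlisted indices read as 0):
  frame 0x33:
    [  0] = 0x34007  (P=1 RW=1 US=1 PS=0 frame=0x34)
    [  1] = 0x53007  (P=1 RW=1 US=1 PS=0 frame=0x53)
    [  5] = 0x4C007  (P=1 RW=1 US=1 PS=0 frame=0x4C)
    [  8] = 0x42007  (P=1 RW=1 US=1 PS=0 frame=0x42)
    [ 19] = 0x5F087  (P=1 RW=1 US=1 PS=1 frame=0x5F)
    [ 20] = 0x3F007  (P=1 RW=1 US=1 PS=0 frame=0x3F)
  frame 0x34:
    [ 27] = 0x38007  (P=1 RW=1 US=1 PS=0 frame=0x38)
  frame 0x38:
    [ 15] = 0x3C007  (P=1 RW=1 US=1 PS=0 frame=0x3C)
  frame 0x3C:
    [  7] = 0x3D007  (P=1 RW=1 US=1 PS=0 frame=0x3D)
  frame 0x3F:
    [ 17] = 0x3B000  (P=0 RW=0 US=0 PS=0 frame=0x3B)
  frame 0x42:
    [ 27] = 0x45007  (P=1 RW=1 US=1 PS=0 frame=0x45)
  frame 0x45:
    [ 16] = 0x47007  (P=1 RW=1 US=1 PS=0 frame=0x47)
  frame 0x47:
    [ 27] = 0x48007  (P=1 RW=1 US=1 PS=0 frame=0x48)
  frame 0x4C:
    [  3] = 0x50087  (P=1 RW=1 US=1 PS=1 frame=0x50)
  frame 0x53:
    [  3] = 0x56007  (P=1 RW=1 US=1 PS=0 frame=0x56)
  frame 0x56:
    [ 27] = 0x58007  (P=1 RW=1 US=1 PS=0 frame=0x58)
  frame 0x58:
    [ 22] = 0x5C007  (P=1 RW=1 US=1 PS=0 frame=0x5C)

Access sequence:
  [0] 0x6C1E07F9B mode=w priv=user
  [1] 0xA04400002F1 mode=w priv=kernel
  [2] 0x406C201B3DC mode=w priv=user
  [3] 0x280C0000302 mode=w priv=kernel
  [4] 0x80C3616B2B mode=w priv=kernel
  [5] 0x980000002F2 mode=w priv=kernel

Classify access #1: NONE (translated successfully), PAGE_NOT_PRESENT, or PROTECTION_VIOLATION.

Walk each access:
#0 VA=0x6C1E07F9B (w,user):
  L0 @0x33[0] → 0x34007  P=1,RW=1,US=1,PS=0
  L1 @0x34[27] → 0x38007  P=1,RW=1,US=1,PS=0
  L2 @0x38[15] → 0x3C007  P=1,RW=1,US=1,PS=0
  L3 @0x3C[7] → 0x3D007  P=1,RW=1,US=1,PS=0
  ✓ 0x3DF9B  — 4 lookups
#1 VA=0xA04400002F1 (w,kernel):
  L0 @0x33[20] → 0x3F007  P=1,RW=1,US=1,PS=0
  L1 @0x3F[17] → 0x3B000  P=0,RW=0,US=0,PS=0
  ✗ PAGE_NOT_PRESENT  [2 reads]
#2 VA=0x406C201B3DC (w,user):
  L0 @0x33[8] → 0x42007  P=1,RW=1,US=1,PS=0
  L1 @0x42[27] → 0x45007  P=1,RW=1,US=1,PS=0
  L2 @0x45[16] → 0x47007  P=1,RW=1,US=1,PS=0
  L3 @0x47[27] → 0x48007  P=1,RW=1,US=1,PS=0
  ✓ 0x483DC  — 4 lookups
#3 VA=0x280C0000302 (w,kernel):
  L0 @0x33[5] → 0x4C007  P=1,RW=1,US=1,PS=0
  L1 @0x4C[3] → 0x50087  P=1,RW=1,US=1,PS=1
  ✓ 0x50302 (huge @L1)  — 2 lookups
#4 VA=0x80C3616B2B (w,kernel):
  L0 @0x33[1] → 0x53007  P=1,RW=1,US=1,PS=0
  L1 @0x53[3] → 0x56007  P=1,RW=1,US=1,PS=0
  L2 @0x56[27] → 0x58007  P=1,RW=1,US=1,PS=0
  L3 @0x58[22] → 0x5C007  P=1,RW=1,US=1,PS=0
  ✓ 0x5CB2B  — 4 lookups
#5 VA=0x980000002F2 (w,kernel):
  L0 @0x33[19] → 0x5F087  P=1,RW=1,US=1,PS=1
  ✓ 0x5F2F2 (huge @L0)  — 1 lookups

Access #1 fault: PAGE_NOT_PRESENT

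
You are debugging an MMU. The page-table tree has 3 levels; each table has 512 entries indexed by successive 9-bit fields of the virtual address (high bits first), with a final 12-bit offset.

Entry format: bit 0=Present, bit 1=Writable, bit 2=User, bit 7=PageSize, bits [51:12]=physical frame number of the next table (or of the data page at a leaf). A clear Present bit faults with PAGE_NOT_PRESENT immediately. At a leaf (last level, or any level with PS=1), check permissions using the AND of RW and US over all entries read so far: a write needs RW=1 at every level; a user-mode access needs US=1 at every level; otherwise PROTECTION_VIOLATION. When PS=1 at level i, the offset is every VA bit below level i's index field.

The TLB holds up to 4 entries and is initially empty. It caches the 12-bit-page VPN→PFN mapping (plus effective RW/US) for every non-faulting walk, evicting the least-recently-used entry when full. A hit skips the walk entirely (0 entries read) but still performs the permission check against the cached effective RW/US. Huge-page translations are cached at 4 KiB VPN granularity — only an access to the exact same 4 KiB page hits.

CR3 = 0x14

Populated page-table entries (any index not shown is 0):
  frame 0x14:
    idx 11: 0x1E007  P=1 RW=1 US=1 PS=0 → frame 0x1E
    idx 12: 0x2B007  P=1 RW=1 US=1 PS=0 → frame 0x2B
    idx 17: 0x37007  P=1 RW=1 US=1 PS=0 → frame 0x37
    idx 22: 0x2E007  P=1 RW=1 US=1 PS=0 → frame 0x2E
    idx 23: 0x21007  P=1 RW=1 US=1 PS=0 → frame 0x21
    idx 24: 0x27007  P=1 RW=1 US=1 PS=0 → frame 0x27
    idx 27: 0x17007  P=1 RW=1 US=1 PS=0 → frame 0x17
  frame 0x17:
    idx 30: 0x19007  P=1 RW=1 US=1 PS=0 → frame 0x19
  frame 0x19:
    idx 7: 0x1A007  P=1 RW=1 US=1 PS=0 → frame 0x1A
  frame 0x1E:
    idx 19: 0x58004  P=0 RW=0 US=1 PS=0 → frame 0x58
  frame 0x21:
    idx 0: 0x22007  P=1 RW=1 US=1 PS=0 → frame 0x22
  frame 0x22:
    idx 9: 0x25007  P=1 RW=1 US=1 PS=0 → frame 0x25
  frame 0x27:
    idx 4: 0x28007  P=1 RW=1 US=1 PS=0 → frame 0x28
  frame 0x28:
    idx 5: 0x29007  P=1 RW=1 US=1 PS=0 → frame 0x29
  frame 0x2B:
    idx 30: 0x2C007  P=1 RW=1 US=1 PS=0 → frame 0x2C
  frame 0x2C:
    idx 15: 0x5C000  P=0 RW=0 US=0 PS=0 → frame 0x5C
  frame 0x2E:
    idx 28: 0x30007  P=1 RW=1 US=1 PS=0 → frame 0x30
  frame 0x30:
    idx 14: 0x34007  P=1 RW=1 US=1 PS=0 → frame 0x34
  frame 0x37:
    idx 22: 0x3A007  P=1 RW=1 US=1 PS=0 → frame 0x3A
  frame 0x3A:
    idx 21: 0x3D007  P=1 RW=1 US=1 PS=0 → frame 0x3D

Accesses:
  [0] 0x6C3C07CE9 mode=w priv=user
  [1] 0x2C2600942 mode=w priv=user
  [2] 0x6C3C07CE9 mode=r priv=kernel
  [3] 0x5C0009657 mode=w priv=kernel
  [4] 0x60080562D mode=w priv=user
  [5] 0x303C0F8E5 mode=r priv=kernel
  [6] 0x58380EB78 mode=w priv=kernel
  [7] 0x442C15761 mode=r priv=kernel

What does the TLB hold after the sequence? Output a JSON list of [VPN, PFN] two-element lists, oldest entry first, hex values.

Trace:
#0 VA=0x6C3C07CE9 (w,user):
  [0] read 0x14 idx=27: raw=0x17007 flags P=1 W=1 U=1 S=0
  [1] read 0x17 idx=30: raw=0x19007 flags P=1 W=1 U=1 S=0
  [2] read 0x19 idx=7: raw=0x1A007 flags P=1 W=1 U=1 S=0
  ✓ 0x1ACE9  — 3 lookups
#1 VA=0x2C2600942 (w,user):
  [0] read 0x14 idx=11: raw=0x1E007 flags P=1 W=1 U=1 S=0
  [1] read 0x1E idx=19: raw=0x58004 flags P=0 W=0 U=1 S=0
  ✗ PAGE_NOT_PRESENT  [2 reads]
#2 VA=0x6C3C07CE9 (r,kernel):
  TLB hit vpn=0x6C3C07 → PA=0x1ACE9
#3 VA=0x5C0009657 (w,kernel):
  [0] read 0x14 idx=23: raw=0x21007 flags P=1 W=1 U=1 S=0
  [1] read 0x21 idx=0: raw=0x22007 flags P=1 W=1 U=1 S=0
  [2] read 0x22 idx=9: raw=0x25007 flags P=1 W=1 U=1 S=0
  ✓ 0x25657  — 3 lookups
#4 VA=0x60080562D (w,user):
  [0] read 0x14 idx=24: raw=0x27007 flags P=1 W=1 U=1 S=0
  [1] read 0x27 idx=4: raw=0x28007 flags P=1 W=1 U=1 S=0
  [2] read 0x28 idx=5: raw=0x29007 flags P=1 W=1 U=1 S=0
  ✓ 0x2962D  — 3 lookups
#5 VA=0x303C0F8E5 (r,kernel):
  [0] read 0x14 idx=12: raw=0x2B007 flags P=1 W=1 U=1 S=0
  [1] read 0x2B idx=30: raw=0x2C007 flags P=1 W=1 U=1 S=0
  [2] read 0x2C idx=15: raw=0x5C000 flags P=0 W=0 U=0 S=0
  ✗ PAGE_NOT_PRESENT  [3 reads]
#6 VA=0x58380EB78 (w,kernel):
  [0] read 0x14 idx=22: raw=0x2E007 flags P=1 W=1 U=1 S=0
  [1] read 0x2E idx=28: raw=0x30007 flags P=1 W=1 U=1 S=0
  [2] read 0x30 idx=14: raw=0x34007 flags P=1 W=1 U=1 S=0
  ✓ 0x34B78  — 3 lookups
#7 VA=0x442C15761 (r,kernel):
  [0] read 0x14 idx=17: raw=0x37007 flags P=1 W=1 U=1 S=0
  [1] read 0x37 idx=22: raw=0x3A007 flags P=1 W=1 U=1 S=0
  [2] read 0x3A idx=21: raw=0x3D007 flags P=1 W=1 U=1 S=0
  ✓ 0x3D761  — 3 lookups

TLB: [["0x5C0009", "0x25"], ["0x600805", "0x29"], ["0x58380E", "0x34"], ["0x442C15", "0x3D"]]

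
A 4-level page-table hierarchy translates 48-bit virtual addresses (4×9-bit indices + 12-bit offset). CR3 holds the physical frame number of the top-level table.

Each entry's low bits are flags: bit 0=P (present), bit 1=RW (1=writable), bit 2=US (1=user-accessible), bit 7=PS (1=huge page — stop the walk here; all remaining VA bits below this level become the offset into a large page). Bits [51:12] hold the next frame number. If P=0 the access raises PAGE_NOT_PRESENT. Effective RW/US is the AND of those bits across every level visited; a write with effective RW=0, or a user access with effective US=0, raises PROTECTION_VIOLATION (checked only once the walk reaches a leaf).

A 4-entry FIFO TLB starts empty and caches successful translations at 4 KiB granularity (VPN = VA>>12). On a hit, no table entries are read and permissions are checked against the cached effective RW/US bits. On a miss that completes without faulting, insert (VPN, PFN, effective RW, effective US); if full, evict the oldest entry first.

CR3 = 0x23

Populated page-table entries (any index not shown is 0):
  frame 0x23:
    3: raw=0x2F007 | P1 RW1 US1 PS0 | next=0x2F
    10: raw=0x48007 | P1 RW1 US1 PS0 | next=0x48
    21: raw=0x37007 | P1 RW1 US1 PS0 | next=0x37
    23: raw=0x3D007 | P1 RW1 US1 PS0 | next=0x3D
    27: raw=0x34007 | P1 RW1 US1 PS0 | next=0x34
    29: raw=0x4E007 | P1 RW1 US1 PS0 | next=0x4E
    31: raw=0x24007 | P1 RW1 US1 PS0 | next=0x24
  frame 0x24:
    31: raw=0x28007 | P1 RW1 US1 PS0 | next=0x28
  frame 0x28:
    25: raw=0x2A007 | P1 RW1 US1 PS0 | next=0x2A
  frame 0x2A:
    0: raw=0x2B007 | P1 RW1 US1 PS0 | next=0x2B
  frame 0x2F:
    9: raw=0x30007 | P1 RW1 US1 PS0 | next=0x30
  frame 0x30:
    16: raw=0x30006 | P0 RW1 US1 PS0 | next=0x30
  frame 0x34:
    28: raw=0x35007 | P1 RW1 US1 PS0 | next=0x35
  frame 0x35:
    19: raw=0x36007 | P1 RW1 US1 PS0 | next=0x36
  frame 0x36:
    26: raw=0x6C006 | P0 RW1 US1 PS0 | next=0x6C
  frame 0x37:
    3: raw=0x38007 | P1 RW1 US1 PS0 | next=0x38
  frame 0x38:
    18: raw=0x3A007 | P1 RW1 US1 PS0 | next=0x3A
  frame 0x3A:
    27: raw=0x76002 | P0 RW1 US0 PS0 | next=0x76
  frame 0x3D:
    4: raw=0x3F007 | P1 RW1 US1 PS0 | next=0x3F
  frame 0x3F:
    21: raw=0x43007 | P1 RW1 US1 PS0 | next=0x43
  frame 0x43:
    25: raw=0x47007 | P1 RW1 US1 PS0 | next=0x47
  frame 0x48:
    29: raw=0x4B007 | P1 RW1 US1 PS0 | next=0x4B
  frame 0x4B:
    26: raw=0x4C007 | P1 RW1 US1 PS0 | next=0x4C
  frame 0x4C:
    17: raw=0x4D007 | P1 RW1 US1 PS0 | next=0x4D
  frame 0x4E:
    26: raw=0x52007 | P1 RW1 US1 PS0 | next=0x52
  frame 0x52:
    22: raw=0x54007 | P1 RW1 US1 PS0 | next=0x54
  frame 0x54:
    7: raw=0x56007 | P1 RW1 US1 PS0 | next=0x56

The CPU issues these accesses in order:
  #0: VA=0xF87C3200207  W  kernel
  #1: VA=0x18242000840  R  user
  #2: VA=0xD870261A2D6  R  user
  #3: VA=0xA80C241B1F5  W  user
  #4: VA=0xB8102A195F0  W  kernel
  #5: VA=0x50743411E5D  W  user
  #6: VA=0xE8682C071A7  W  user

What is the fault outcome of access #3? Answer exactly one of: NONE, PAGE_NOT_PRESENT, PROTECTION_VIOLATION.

Trace:
#0 VA=0xF87C3200207 (w,kernel):
  [0] read 0x23 idx=31: raw=0x24007 flags P=1 W=1 U=1 S=0
  [1] read 0x24 idx=31: raw=0x28007 flags P=1 W=1 U=1 S=0
  [2] read 0x28 idx=25: raw=0x2A007 flags P=1 W=1 U=1 S=0
  [3] read 0x2A idx=0: raw=0x2B007 flags P=1 W=1 U=1 S=0
  ✓ 0x2B207  — 4 lookups
#1 VA=0x18242000840 (r,user):
  [0] read 0x23 idx=3: raw=0x2F007 flags P=1 W=1 U=1 S=0
  [1] read 0x2F idx=9: raw=0x30007 flags P=1 W=1 U=1 S=0
  [2] read 0x30 idx=16: raw=0x30006 flags P=0 W=1 U=1 S=0
  ⇒ fault: PAGE_NOT_PRESENT  — 3 lookups
#2 VA=0xD870261A2D6 (r,user):
  [0] read 0x23 idx=27: raw=0x34007 flags P=1 W=1 U=1 S=0
  [1] read 0x34 idx=28: raw=0x35007 flags P=1 W=1 U=1 S=0
  [2] read 0x35 idx=19: raw=0x36007 flags P=1 W=1 U=1 S=0
  [3] read 0x36 idx=26: raw=0x6C006 flags P=0 W=1 U=1 S=0
  ⇒ fault: PAGE_NOT_PRESENT  — 4 lookups
#3 VA=0xA80C241B1F5 (w,user):
  [0] read 0x23 idx=21: raw=0x37007 flags P=1 W=1 U=1 S=0
  [1] read 0x37 idx=3: raw=0x38007 flags P=1 W=1 U=1 S=0
  [2] read 0x38 idx=18: raw=0x3A007 flags P=1 W=1 U=1 S=0
  [3] read 0x3A idx=27: raw=0x76002 flags P=0 W=1 U=0 S=0
  ⇒ fault: PAGE_NOT_PRESENT  — 4 lookups
#4 VA=0xB8102A195F0 (w,kernel):
  [0] read 0x23 idx=23: raw=0x3D007 flags P=1 W=1 U=1 S=0
  [1] read 0x3D idx=4: raw=0x3F007 flags P=1 W=1 U=1 S=0
  [2] read 0x3F idx=21: raw=0x43007 flags P=1 W=1 U=1 S=0
  [3] read 0x43 idx=25: raw=0x47007 flags P=1 W=1 U=1 S=0
  ✓ 0x475F0  — 4 lookups
#5 VA=0x50743411E5D (w,user):
  [0] read 0x23 idx=10: raw=0x48007 flags P=1 W=1 U=1 S=0
  [1] read 0x48 idx=29: raw=0x4B007 flags P=1 W=1 U=1 S=0
  [2] read 0x4B idx=26: raw=0x4C007 flags P=1 W=1 U=1 S=0
  [3] read 0x4C idx=17: raw=0x4D007 flags P=1 W=1 U=1 S=0
  ✓ 0x4DE5D  — 4 lookups
#6 VA=0xE8682C071A7 (w,user):
  [0] read 0x23 idx=29: raw=0x4E007 flags P=1 W=1 U=1 S=0
  [1] read 0x4E idx=26: raw=0x52007 flags P=1 W=1 U=1 S=0
  [2] read 0x52 idx=22: raw=0x54007 flags P=1 W=1 U=1 S=0
  [3] read 0x54 idx=7: raw=0x56007 flags P=1 W=1 U=1 S=0
  ✓ 0x561A7  — 4 lookups

Access #3 fault: PAGE_NOT_PRESENT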